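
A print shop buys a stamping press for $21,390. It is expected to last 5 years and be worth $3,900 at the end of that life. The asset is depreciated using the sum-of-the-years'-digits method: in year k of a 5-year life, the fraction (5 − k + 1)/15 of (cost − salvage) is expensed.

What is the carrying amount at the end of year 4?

$5,066

Depreciable base = $21,390 − $3,900 = $17,490.
Sum of the years' digits = 5+4+3+2+1 = 15.
Year 1: $17,490 × 5/15 = $5,830. Book value $15,560.
Year 2: $17,490 × 4/15 = $4,664. Book value $10,896.
Year 3: $17,490 × 3/15 = $3,498. Book value $7,398.
Year 4: $17,490 × 2/15 = $2,332. Book value $5,066.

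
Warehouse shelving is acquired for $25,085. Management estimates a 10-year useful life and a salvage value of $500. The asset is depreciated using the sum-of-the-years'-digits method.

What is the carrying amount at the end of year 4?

$9,887

Depreciable base = $25,085 − $500 = $24,585.
Sum of the years' digits = 10+9+8+7+6+5+4+3+2+1 = 55.
Year 1: $24,585 × 10/55 = $4,470. Book value $20,615.
Year 2: $24,585 × 9/55 = $4,023. Book value $16,592.
Year 3: $24,585 × 8/55 = $3,576. Book value $13,016.
Year 4: $24,585 × 7/55 = $3,129. Book value $9,887.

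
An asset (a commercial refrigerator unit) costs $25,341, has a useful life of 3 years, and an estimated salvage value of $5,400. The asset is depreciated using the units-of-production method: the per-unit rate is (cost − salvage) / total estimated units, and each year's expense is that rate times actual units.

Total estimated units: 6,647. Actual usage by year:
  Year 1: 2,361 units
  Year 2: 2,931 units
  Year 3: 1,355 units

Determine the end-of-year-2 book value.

$9,465

Depreciable base = $25,341 − $5,400 = $19,941.
Rate = $19,941 / 6,647 units = $3 per unit.
Year 1: 2,361 × $3 = $7,083. Book value $18,258.
Year 2: 2,931 × $3 = $8,793. Book value $9,465.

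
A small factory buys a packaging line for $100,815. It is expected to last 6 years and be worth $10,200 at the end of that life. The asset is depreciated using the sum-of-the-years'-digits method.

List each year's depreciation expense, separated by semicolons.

$25,890; $21,575; $17,260; $12,945; $8,630; $4,315

Depreciable base = $100,815 − $10,200 = $90,615.
Sum of the years' digits = 6+5+4+3+2+1 = 21.
Year 1: $90,615 × 6/21 = $25,890. Book value $74,925.
Year 2: $90,615 × 5/21 = $21,575. Book value $53,350.
Year 3: $90,615 × 4/21 = $17,260. Book value $36,090.
Year 4: $90,615 × 3/21 = $12,945. Book value $23,145.
Year 5: $90,615 × 2/21 = $8,630. Book value $14,515.
Year 6: $90,615 × 1/21 = $4,315. Book value $10,200.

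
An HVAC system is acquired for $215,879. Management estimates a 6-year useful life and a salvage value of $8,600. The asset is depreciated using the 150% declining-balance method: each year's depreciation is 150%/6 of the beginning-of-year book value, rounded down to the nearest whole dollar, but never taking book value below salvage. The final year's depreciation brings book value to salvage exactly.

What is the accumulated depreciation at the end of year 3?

$124,804

Depreciable base = $215,879 − $8,600 = $207,279.
Year 1: ⌊$215,879 × 150%/6⌋ = $53,969. Book value $161,910.
Year 2: ⌊$161,910 × 150%/6⌋ = $40,477. Book value $121,433.
Year 3: ⌊$121,433 × 150%/6⌋ = $30,358. Book value $91,075.
Accumulated through year 3 = $215,879 − $91,075 = $124,804.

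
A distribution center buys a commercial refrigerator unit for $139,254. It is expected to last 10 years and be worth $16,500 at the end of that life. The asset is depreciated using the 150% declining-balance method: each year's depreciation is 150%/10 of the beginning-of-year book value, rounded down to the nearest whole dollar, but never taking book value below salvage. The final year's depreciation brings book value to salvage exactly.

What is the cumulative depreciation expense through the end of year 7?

Depreciable base = $139,254 − $16,500 = $122,754.
Year 1: ⌊$139,254 × 150%/10⌋ = $20,888. Book value $118,366.
Year 2: ⌊$118,366 × 150%/10⌋ = $17,754. Book value $100,612.
Year 3: ⌊$100,612 × 150%/10⌋ = $15,091. Book value $85,521.
Year 4: ⌊$85,521 × 150%/10⌋ = $12,828. Book value $72,693.
Year 5: ⌊$72,693 × 150%/10⌋ = $10,903. Book value $61,790.
Year 6: ⌊$61,790 × 150%/10⌋ = $9,268. Book value $52,522.
Year 7: ⌊$52,522 × 150%/10⌋ = $7,878. Book value $44,644.
Accumulated through year 7 = $139,254 − $44,644 = $94,610.

$94,610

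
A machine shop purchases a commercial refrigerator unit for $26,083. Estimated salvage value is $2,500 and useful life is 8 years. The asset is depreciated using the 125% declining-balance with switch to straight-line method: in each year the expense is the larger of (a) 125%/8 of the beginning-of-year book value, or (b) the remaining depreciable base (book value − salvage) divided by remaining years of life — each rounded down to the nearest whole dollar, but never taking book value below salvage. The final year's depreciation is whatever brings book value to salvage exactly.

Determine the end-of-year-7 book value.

$5,134

Depreciable base = $26,083 − $2,500 = $23,583.
Year 1: DB = ⌊$26,083 × 125%/8⌋ = $4,075; SL = ⌊$23,583/8⌋ = $2,947 → take DB $4,075. Book value $22,008.
Year 2: DB = ⌊$22,008 × 125%/8⌋ = $3,438; SL = ⌊$19,508/7⌋ = $2,786 → take DB $3,438. Book value $18,570.
Year 3: DB = ⌊$18,570 × 125%/8⌋ = $2,901; SL = ⌊$16,070/6⌋ = $2,678 → take DB $2,901. Book value $15,669.
Year 4: DB = ⌊$15,669 × 125%/8⌋ = $2,448; SL = ⌊$13,169/5⌋ = $2,633 → take SL $2,633. Book value $13,036.
Year 5: DB = ⌊$13,036 × 125%/8⌋ = $2,036; SL = ⌊$10,536/4⌋ = $2,634 → take SL $2,634. Book value $10,402.
Year 6: DB = ⌊$10,402 × 125%/8⌋ = $1,625; SL = ⌊$7,902/3⌋ = $2,634 → take SL $2,634. Book value $7,768.
Year 7: DB = ⌊$7,768 × 125%/8⌋ = $1,213; SL = ⌊$5,268/2⌋ = $2,634 → take SL $2,634. Book value $5,134.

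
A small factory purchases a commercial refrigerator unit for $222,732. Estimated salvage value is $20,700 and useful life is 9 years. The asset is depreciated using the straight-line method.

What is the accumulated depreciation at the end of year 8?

$179,584

Depreciable base = $222,732 − $20,700 = $202,032.
Annual expense = $202,032 / 9 = $22,448.
End of year 1: book value $200,284.
End of year 2: book value $177,836.
End of year 3: book value $155,388.
End of year 4: book value $132,940.
End of year 5: book value $110,492.
End of year 6: book value $88,044.
End of year 7: book value $65,596.
End of year 8: book value $43,148.
Accumulated through year 8 = $222,732 − $43,148 = $179,584.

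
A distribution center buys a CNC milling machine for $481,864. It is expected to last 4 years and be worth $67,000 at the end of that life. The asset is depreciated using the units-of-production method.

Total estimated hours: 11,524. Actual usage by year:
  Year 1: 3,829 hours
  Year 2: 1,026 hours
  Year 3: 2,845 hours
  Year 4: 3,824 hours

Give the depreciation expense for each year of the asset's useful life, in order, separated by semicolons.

Depreciable base = $481,864 − $67,000 = $414,864.
Rate = $414,864 / 11,524 hours = $36 per hour.
Year 1: 3,829 × $36 = $137,844. Book value $344,020.
Year 2: 1,026 × $36 = $36,936. Book value $307,084.
Year 3: 2,845 × $36 = $102,420. Book value $204,664.
Year 4: 3,824 × $36 = $137,664. Book value $67,000.

$137,844; $36,936; $102,420; $137,664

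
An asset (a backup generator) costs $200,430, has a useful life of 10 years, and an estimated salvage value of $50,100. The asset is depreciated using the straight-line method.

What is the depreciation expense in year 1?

Depreciable base = $200,430 − $50,100 = $150,330.
Annual expense = $150,330 / 10 = $15,033.

$15,033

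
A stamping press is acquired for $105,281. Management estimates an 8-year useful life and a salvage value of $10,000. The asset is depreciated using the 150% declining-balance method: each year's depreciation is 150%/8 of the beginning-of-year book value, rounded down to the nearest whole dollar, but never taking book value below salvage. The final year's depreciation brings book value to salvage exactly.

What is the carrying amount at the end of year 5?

Depreciable base = $105,281 − $10,000 = $95,281.
Year 1: ⌊$105,281 × 150%/8⌋ = $19,740. Book value $85,541.
Year 2: ⌊$85,541 × 150%/8⌋ = $16,038. Book value $69,503.
Year 3: ⌊$69,503 × 150%/8⌋ = $13,031. Book value $56,472.
Year 4: ⌊$56,472 × 150%/8⌋ = $10,588. Book value $45,884.
Year 5: ⌊$45,884 × 150%/8⌋ = $8,603. Book value $37,281.

$37,281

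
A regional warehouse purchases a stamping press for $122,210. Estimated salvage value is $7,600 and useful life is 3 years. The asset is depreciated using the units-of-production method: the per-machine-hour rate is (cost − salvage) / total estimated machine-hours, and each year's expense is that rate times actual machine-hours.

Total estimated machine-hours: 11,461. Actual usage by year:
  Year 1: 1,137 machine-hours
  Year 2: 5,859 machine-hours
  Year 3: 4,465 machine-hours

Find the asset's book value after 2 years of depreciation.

$52,250

Depreciable base = $122,210 − $7,600 = $114,610.
Rate = $114,610 / 11,461 machine-hours = $10 per machine-hour.
Year 1: 1,137 × $10 = $11,370. Book value $110,840.
Year 2: 5,859 × $10 = $58,590. Book value $52,250.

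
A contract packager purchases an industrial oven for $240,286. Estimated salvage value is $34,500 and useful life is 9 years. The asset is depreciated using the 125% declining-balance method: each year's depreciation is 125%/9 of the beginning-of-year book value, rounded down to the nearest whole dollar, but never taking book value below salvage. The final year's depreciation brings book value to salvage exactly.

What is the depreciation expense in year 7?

$13,606

Depreciable base = $240,286 − $34,500 = $205,786.
Year 1: ⌊$240,286 × 125%/9⌋ = $33,373. Book value $206,913.
Year 2: ⌊$206,913 × 125%/9⌋ = $28,737. Book value $178,176.
Year 3: ⌊$178,176 × 125%/9⌋ = $24,746. Book value $153,430.
Year 4: ⌊$153,430 × 125%/9⌋ = $21,309. Book value $132,121.
Year 5: ⌊$132,121 × 125%/9⌋ = $18,350. Book value $113,771.
Year 6: ⌊$113,771 × 125%/9⌋ = $15,801. Book value $97,970.
Year 7: ⌊$97,970 × 125%/9⌋ = $13,606. Book value $84,364.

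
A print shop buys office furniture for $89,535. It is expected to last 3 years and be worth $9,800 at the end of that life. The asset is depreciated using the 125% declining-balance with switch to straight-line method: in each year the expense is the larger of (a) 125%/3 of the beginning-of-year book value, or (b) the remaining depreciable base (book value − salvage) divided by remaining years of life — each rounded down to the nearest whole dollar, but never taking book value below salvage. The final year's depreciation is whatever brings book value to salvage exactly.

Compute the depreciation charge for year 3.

Depreciable base = $89,535 − $9,800 = $79,735.
Year 1: DB = ⌊$89,535 × 125%/3⌋ = $37,306; SL = ⌊$79,735/3⌋ = $26,578 → take DB $37,306. Book value $52,229.
Year 2: DB = ⌊$52,229 × 125%/3⌋ = $21,762; SL = ⌊$42,429/2⌋ = $21,214 → take DB $21,762. Book value $30,467.
Year 3 (final): $30,467 − $9,800 = $20,667. Book value $9,800.

$20,667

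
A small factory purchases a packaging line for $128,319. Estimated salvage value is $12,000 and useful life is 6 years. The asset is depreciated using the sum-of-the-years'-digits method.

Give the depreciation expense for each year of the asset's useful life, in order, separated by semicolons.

$33,234; $27,695; $22,156; $16,617; $11,078; $5,539

Depreciable base = $128,319 − $12,000 = $116,319.
Sum of the years' digits = 6+5+4+3+2+1 = 21.
Year 1: $116,319 × 6/21 = $33,234. Book value $95,085.
Year 2: $116,319 × 5/21 = $27,695. Book value $67,390.
Year 3: $116,319 × 4/21 = $22,156. Book value $45,234.
Year 4: $116,319 × 3/21 = $16,617. Book value $28,617.
Year 5: $116,319 × 2/21 = $11,078. Book value $17,539.
Year 6: $116,319 × 1/21 = $5,539. Book value $12,000.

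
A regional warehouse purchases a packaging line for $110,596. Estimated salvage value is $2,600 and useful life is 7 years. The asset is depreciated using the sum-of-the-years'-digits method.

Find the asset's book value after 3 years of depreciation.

Depreciable base = $110,596 − $2,600 = $107,996.
Sum of the years' digits = 7+6+5+4+3+2+1 = 28.
Year 1: $107,996 × 7/28 = $26,999. Book value $83,597.
Year 2: $107,996 × 6/28 = $23,142. Book value $60,455.
Year 3: $107,996 × 5/28 = $19,285. Book value $41,170.

$41,170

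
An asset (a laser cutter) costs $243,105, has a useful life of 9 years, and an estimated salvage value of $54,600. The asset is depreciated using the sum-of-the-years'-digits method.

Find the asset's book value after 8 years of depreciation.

$58,789

Depreciable base = $243,105 − $54,600 = $188,505.
Sum of the years' digits = 9+8+7+6+5+4+3+2+1 = 45.
Year 1: $188,505 × 9/45 = $37,701. Book value $205,404.
Year 2: $188,505 × 8/45 = $33,512. Book value $171,892.
Year 3: $188,505 × 7/45 = $29,323. Book value $142,569.
Year 4: $188,505 × 6/45 = $25,134. Book value $117,435.
Year 5: $188,505 × 5/45 = $20,945. Book value $96,490.
Year 6: $188,505 × 4/45 = $16,756. Book value $79,734.
Year 7: $188,505 × 3/45 = $12,567. Book value $67,167.
Year 8: $188,505 × 2/45 = $8,378. Book value $58,789.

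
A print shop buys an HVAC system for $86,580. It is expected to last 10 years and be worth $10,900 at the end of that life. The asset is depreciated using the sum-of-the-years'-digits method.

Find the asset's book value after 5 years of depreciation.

Depreciable base = $86,580 − $10,900 = $75,680.
Sum of the years' digits = 10+9+8+7+6+5+4+3+2+1 = 55.
Year 1: $75,680 × 10/55 = $13,760. Book value $72,820.
Year 2: $75,680 × 9/55 = $12,384. Book value $60,436.
Year 3: $75,680 × 8/55 = $11,008. Book value $49,428.
Year 4: $75,680 × 7/55 = $9,632. Book value $39,796.
Year 5: $75,680 × 6/55 = $8,256. Book value $31,540.

$31,540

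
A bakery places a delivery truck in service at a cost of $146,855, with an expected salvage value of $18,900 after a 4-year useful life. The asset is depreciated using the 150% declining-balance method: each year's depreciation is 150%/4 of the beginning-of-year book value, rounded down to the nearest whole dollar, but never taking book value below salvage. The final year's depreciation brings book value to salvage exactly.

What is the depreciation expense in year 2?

Depreciable base = $146,855 − $18,900 = $127,955.
Year 1: ⌊$146,855 × 150%/4⌋ = $55,070. Book value $91,785.
Year 2: ⌊$91,785 × 150%/4⌋ = $34,419. Book value $57,366.

$34,419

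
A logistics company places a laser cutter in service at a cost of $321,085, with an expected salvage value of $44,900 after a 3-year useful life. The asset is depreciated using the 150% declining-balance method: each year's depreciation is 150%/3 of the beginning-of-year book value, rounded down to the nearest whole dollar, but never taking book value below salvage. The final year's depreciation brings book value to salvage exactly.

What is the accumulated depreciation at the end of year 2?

Depreciable base = $321,085 − $44,900 = $276,185.
Year 1: ⌊$321,085 × 150%/3⌋ = $160,542. Book value $160,543.
Year 2: ⌊$160,543 × 150%/3⌋ = $80,271. Book value $80,272.
Accumulated through year 2 = $321,085 − $80,272 = $240,813.

$240,813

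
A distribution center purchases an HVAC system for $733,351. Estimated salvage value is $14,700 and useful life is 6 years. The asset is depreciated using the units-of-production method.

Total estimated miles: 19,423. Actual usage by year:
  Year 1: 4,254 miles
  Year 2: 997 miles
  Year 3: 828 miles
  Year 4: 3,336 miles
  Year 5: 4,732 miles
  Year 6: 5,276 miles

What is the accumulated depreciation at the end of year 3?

Depreciable base = $733,351 − $14,700 = $718,651.
Rate = $718,651 / 19,423 miles = $37 per mile.
Year 1: 4,254 × $37 = $157,398. Book value $575,953.
Year 2: 997 × $37 = $36,889. Book value $539,064.
Year 3: 828 × $37 = $30,636. Book value $508,428.
Accumulated through year 3 = $733,351 − $508,428 = $224,923.

$224,923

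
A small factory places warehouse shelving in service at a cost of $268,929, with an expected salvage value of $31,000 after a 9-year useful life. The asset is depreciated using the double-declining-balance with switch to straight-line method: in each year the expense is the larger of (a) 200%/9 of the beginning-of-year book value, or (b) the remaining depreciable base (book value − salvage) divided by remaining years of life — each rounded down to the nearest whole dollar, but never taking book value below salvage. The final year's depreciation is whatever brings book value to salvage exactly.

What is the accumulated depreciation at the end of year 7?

$222,623

Depreciable base = $268,929 − $31,000 = $237,929.
Year 1: DB = ⌊$268,929 × 200%/9⌋ = $59,762; SL = ⌊$237,929/9⌋ = $26,436 → take DB $59,762. Book value $209,167.
Year 2: DB = ⌊$209,167 × 200%/9⌋ = $46,481; SL = ⌊$178,167/8⌋ = $22,270 → take DB $46,481. Book value $162,686.
Year 3: DB = ⌊$162,686 × 200%/9⌋ = $36,152; SL = ⌊$131,686/7⌋ = $18,812 → take DB $36,152. Book value $126,534.
Year 4: DB = ⌊$126,534 × 200%/9⌋ = $28,118; SL = ⌊$95,534/6⌋ = $15,922 → take DB $28,118. Book value $98,416.
Year 5: DB = ⌊$98,416 × 200%/9⌋ = $21,870; SL = ⌊$67,416/5⌋ = $13,483 → take DB $21,870. Book value $76,546.
Year 6: DB = ⌊$76,546 × 200%/9⌋ = $17,010; SL = ⌊$45,546/4⌋ = $11,386 → take DB $17,010. Book value $59,536.
Year 7: DB = ⌊$59,536 × 200%/9⌋ = $13,230; SL = ⌊$28,536/3⌋ = $9,512 → take DB $13,230. Book value $46,306.
Accumulated through year 7 = $268,929 − $46,306 = $222,623.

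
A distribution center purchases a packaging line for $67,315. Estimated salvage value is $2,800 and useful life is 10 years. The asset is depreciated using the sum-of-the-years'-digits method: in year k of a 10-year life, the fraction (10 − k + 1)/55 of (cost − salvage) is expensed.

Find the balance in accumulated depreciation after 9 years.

Depreciable base = $67,315 − $2,800 = $64,515.
Sum of the years' digits = 10+9+8+7+6+5+4+3+2+1 = 55.
Year 1: $64,515 × 10/55 = $11,730. Book value $55,585.
Year 2: $64,515 × 9/55 = $10,557. Book value $45,028.
Year 3: $64,515 × 8/55 = $9,384. Book value $35,644.
Year 4: $64,515 × 7/55 = $8,211. Book value $27,433.
Year 5: $64,515 × 6/55 = $7,038. Book value $20,395.
Year 6: $64,515 × 5/55 = $5,865. Book value $14,530.
Year 7: $64,515 × 4/55 = $4,692. Book value $9,838.
Year 8: $64,515 × 3/55 = $3,519. Book value $6,319.
Year 9: $64,515 × 2/55 = $2,346. Book value $3,973.
Accumulated through year 9 = $67,315 − $3,973 = $63,342.

$63,342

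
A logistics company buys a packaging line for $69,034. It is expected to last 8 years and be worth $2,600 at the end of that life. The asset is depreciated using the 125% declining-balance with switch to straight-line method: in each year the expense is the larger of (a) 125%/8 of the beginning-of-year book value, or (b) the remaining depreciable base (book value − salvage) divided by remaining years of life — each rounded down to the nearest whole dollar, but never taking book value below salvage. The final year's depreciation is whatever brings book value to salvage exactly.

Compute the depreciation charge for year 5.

Depreciable base = $69,034 − $2,600 = $66,434.
Year 1: DB = ⌊$69,034 × 125%/8⌋ = $10,786; SL = ⌊$66,434/8⌋ = $8,304 → take DB $10,786. Book value $58,248.
Year 2: DB = ⌊$58,248 × 125%/8⌋ = $9,101; SL = ⌊$55,648/7⌋ = $7,949 → take DB $9,101. Book value $49,147.
Year 3: DB = ⌊$49,147 × 125%/8⌋ = $7,679; SL = ⌊$46,547/6⌋ = $7,757 → take SL $7,757. Book value $41,390.
Year 4: DB = ⌊$41,390 × 125%/8⌋ = $6,467; SL = ⌊$38,790/5⌋ = $7,758 → take SL $7,758. Book value $33,632.
Year 5: DB = ⌊$33,632 × 125%/8⌋ = $5,255; SL = ⌊$31,032/4⌋ = $7,758 → take SL $7,758. Book value $25,874.

$7,758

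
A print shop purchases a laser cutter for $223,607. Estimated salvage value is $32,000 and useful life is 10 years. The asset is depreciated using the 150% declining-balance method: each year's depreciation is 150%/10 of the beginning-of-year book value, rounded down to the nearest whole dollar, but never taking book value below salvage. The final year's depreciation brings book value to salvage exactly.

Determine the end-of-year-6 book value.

$84,336

Depreciable base = $223,607 − $32,000 = $191,607.
Year 1: ⌊$223,607 × 150%/10⌋ = $33,541. Book value $190,066.
Year 2: ⌊$190,066 × 150%/10⌋ = $28,509. Book value $161,557.
Year 3: ⌊$161,557 × 150%/10⌋ = $24,233. Book value $137,324.
Year 4: ⌊$137,324 × 150%/10⌋ = $20,598. Book value $116,726.
Year 5: ⌊$116,726 × 150%/10⌋ = $17,508. Book value $99,218.
Year 6: ⌊$99,218 × 150%/10⌋ = $14,882. Book value $84,336.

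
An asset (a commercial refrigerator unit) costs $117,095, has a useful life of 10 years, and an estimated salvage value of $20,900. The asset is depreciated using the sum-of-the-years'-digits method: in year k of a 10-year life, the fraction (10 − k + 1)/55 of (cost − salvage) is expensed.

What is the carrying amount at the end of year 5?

$47,135

Depreciable base = $117,095 − $20,900 = $96,195.
Sum of the years' digits = 10+9+8+7+6+5+4+3+2+1 = 55.
Year 1: $96,195 × 10/55 = $17,490. Book value $99,605.
Year 2: $96,195 × 9/55 = $15,741. Book value $83,864.
Year 3: $96,195 × 8/55 = $13,992. Book value $69,872.
Year 4: $96,195 × 7/55 = $12,243. Book value $57,629.
Year 5: $96,195 × 6/55 = $10,494. Book value $47,135.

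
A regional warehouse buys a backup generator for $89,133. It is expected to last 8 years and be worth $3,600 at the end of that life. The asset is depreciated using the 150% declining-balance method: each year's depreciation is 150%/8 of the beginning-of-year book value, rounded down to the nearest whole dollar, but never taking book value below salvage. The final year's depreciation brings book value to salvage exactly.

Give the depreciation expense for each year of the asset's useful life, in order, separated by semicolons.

$16,712; $13,578; $11,033; $8,964; $7,283; $5,918; $4,808; $17,237

Depreciable base = $89,133 − $3,600 = $85,533.
Year 1: ⌊$89,133 × 150%/8⌋ = $16,712. Book value $72,421.
Year 2: ⌊$72,421 × 150%/8⌋ = $13,578. Book value $58,843.
Year 3: ⌊$58,843 × 150%/8⌋ = $11,033. Book value $47,810.
Year 4: ⌊$47,810 × 150%/8⌋ = $8,964. Book value $38,846.
Year 5: ⌊$38,846 × 150%/8⌋ = $7,283. Book value $31,563.
Year 6: ⌊$31,563 × 150%/8⌋ = $5,918. Book value $25,645.
Year 7: ⌊$25,645 × 150%/8⌋ = $4,808. Book value $20,837.
Year 8 (final): $20,837 − $3,600 = $17,237. Book value $3,600.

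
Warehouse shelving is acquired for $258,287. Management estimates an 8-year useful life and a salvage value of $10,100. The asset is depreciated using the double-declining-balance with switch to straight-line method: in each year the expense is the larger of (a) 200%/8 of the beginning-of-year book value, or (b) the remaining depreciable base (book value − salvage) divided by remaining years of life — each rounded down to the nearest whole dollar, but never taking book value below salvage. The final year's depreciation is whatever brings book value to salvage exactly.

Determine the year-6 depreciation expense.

$17,064

Depreciable base = $258,287 − $10,100 = $248,187.
Year 1: DB = ⌊$258,287 × 200%/8⌋ = $64,571; SL = ⌊$248,187/8⌋ = $31,023 → take DB $64,571. Book value $193,716.
Year 2: DB = ⌊$193,716 × 200%/8⌋ = $48,429; SL = ⌊$183,616/7⌋ = $26,230 → take DB $48,429. Book value $145,287.
Year 3: DB = ⌊$145,287 × 200%/8⌋ = $36,321; SL = ⌊$135,187/6⌋ = $22,531 → take DB $36,321. Book value $108,966.
Year 4: DB = ⌊$108,966 × 200%/8⌋ = $27,241; SL = ⌊$98,866/5⌋ = $19,773 → take DB $27,241. Book value $81,725.
Year 5: DB = ⌊$81,725 × 200%/8⌋ = $20,431; SL = ⌊$71,625/4⌋ = $17,906 → take DB $20,431. Book value $61,294.
Year 6: DB = ⌊$61,294 × 200%/8⌋ = $15,323; SL = ⌊$51,194/3⌋ = $17,064 → take SL $17,064. Book value $44,230.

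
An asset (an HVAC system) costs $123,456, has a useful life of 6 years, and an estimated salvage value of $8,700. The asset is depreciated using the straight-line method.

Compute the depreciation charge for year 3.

Depreciable base = $123,456 − $8,700 = $114,756.
Annual expense = $114,756 / 6 = $19,126.

$19,126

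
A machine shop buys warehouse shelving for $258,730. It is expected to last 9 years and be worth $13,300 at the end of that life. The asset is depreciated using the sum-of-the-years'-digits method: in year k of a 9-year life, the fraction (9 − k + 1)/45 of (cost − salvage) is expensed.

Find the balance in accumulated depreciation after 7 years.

Depreciable base = $258,730 − $13,300 = $245,430.
Sum of the years' digits = 9+8+7+6+5+4+3+2+1 = 45.
Year 1: $245,430 × 9/45 = $49,086. Book value $209,644.
Year 2: $245,430 × 8/45 = $43,632. Book value $166,012.
Year 3: $245,430 × 7/45 = $38,178. Book value $127,834.
Year 4: $245,430 × 6/45 = $32,724. Book value $95,110.
Year 5: $245,430 × 5/45 = $27,270. Book value $67,840.
Year 6: $245,430 × 4/45 = $21,816. Book value $46,024.
Year 7: $245,430 × 3/45 = $16,362. Book value $29,662.
Accumulated through year 7 = $258,730 − $29,662 = $229,068.

$229,068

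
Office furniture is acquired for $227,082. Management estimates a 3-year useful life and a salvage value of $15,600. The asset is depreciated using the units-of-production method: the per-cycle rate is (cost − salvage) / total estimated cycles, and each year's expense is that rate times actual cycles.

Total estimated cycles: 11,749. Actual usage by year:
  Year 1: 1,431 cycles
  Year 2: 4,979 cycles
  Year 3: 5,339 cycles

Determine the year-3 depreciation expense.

$96,102

Depreciable base = $227,082 − $15,600 = $211,482.
Rate = $211,482 / 11,749 cycles = $18 per cycle.
Year 1: 1,431 × $18 = $25,758. Book value $201,324.
Year 2: 4,979 × $18 = $89,622. Book value $111,702.
Year 3: 5,339 × $18 = $96,102. Book value $15,600.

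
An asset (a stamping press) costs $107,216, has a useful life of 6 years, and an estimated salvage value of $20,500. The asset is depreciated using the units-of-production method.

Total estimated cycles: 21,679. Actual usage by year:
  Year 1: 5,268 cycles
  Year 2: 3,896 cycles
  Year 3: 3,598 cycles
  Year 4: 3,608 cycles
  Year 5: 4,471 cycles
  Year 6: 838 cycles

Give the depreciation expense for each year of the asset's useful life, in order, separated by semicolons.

$21,072; $15,584; $14,392; $14,432; $17,884; $3,352

Depreciable base = $107,216 − $20,500 = $86,716.
Rate = $86,716 / 21,679 cycles = $4 per cycle.
Year 1: 5,268 × $4 = $21,072. Book value $86,144.
Year 2: 3,896 × $4 = $15,584. Book value $70,560.
Year 3: 3,598 × $4 = $14,392. Book value $56,168.
Year 4: 3,608 × $4 = $14,432. Book value $41,736.
Year 5: 4,471 × $4 = $17,884. Book value $23,852.
Year 6: 838 × $4 = $3,352. Book value $20,500.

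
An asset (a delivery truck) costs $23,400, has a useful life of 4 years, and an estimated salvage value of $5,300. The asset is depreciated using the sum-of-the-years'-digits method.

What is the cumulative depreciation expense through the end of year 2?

Depreciable base = $23,400 − $5,300 = $18,100.
Sum of the years' digits = 4+3+2+1 = 10.
Year 1: $18,100 × 4/10 = $7,240. Book value $16,160.
Year 2: $18,100 × 3/10 = $5,430. Book value $10,730.
Accumulated through year 2 = $23,400 − $10,730 = $12,670.

$12,670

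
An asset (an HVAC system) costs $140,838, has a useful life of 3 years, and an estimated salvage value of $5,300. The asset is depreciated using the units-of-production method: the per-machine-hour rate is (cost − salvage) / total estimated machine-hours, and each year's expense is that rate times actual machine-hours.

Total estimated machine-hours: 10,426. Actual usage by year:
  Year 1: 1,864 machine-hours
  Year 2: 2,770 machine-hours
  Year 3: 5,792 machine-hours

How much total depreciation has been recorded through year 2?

Depreciable base = $140,838 − $5,300 = $135,538.
Rate = $135,538 / 10,426 machine-hours = $13 per machine-hour.
Year 1: 1,864 × $13 = $24,232. Book value $116,606.
Year 2: 2,770 × $13 = $36,010. Book value $80,596.
Accumulated through year 2 = $140,838 − $80,596 = $60,242.

$60,242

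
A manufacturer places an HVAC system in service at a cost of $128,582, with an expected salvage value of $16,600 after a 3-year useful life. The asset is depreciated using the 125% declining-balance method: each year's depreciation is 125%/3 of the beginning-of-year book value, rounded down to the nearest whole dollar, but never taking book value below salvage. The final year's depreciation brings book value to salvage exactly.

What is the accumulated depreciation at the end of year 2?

$84,827

Depreciable base = $128,582 − $16,600 = $111,982.
Year 1: ⌊$128,582 × 125%/3⌋ = $53,575. Book value $75,007.
Year 2: ⌊$75,007 × 125%/3⌋ = $31,252. Book value $43,755.
Accumulated through year 2 = $128,582 − $43,755 = $84,827.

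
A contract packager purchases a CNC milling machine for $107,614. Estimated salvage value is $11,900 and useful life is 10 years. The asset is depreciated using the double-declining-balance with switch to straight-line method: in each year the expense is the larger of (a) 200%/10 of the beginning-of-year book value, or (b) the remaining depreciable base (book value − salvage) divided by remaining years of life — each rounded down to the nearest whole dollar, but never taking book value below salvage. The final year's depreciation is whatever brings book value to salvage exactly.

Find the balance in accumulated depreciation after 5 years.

Depreciable base = $107,614 − $11,900 = $95,714.
Year 1: DB = ⌊$107,614 × 200%/10⌋ = $21,522; SL = ⌊$95,714/10⌋ = $9,571 → take DB $21,522. Book value $86,092.
Year 2: DB = ⌊$86,092 × 200%/10⌋ = $17,218; SL = ⌊$74,192/9⌋ = $8,243 → take DB $17,218. Book value $68,874.
Year 3: DB = ⌊$68,874 × 200%/10⌋ = $13,774; SL = ⌊$56,974/8⌋ = $7,121 → take DB $13,774. Book value $55,100.
Year 4: DB = ⌊$55,100 × 200%/10⌋ = $11,020; SL = ⌊$43,200/7⌋ = $6,171 → take DB $11,020. Book value $44,080.
Year 5: DB = ⌊$44,080 × 200%/10⌋ = $8,816; SL = ⌊$32,180/6⌋ = $5,363 → take DB $8,816. Book value $35,264.
Accumulated through year 5 = $107,614 − $35,264 = $72,350.

$72,350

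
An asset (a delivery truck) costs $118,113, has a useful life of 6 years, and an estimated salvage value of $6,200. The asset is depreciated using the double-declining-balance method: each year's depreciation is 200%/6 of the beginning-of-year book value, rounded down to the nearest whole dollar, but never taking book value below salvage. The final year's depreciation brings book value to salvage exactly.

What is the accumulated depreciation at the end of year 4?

$94,781

Depreciable base = $118,113 − $6,200 = $111,913.
Year 1: ⌊$118,113 × 200%/6⌋ = $39,371. Book value $78,742.
Year 2: ⌊$78,742 × 200%/6⌋ = $26,247. Book value $52,495.
Year 3: ⌊$52,495 × 200%/6⌋ = $17,498. Book value $34,997.
Year 4: ⌊$34,997 × 200%/6⌋ = $11,665. Book value $23,332.
Accumulated through year 4 = $118,113 − $23,332 = $94,781.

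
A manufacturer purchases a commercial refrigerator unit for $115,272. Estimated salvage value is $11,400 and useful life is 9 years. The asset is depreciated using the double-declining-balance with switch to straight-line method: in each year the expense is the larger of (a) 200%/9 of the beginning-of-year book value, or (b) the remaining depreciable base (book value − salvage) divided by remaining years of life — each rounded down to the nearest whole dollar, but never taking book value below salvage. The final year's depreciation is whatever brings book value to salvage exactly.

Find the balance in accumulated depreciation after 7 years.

$95,423

Depreciable base = $115,272 − $11,400 = $103,872.
Year 1: DB = ⌊$115,272 × 200%/9⌋ = $25,616; SL = ⌊$103,872/9⌋ = $11,541 → take DB $25,616. Book value $89,656.
Year 2: DB = ⌊$89,656 × 200%/9⌋ = $19,923; SL = ⌊$78,256/8⌋ = $9,782 → take DB $19,923. Book value $69,733.
Year 3: DB = ⌊$69,733 × 200%/9⌋ = $15,496; SL = ⌊$58,333/7⌋ = $8,333 → take DB $15,496. Book value $54,237.
Year 4: DB = ⌊$54,237 × 200%/9⌋ = $12,052; SL = ⌊$42,837/6⌋ = $7,139 → take DB $12,052. Book value $42,185.
Year 5: DB = ⌊$42,185 × 200%/9⌋ = $9,374; SL = ⌊$30,785/5⌋ = $6,157 → take DB $9,374. Book value $32,811.
Year 6: DB = ⌊$32,811 × 200%/9⌋ = $7,291; SL = ⌊$21,411/4⌋ = $5,352 → take DB $7,291. Book value $25,520.
Year 7: DB = ⌊$25,520 × 200%/9⌋ = $5,671; SL = ⌊$14,120/3⌋ = $4,706 → take DB $5,671. Book value $19,849.
Accumulated through year 7 = $115,272 − $19,849 = $95,423.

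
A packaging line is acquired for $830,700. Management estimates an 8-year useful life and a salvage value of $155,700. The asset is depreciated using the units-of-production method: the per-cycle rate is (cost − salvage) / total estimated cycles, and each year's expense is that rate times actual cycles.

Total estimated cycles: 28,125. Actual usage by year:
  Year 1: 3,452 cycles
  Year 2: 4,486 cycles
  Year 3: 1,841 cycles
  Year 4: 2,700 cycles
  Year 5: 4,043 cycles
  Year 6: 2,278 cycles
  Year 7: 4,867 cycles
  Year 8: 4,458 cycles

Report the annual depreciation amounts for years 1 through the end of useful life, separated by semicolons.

Depreciable base = $830,700 − $155,700 = $675,000.
Rate = $675,000 / 28,125 cycles = $24 per cycle.
Year 1: 3,452 × $24 = $82,848. Book value $747,852.
Year 2: 4,486 × $24 = $107,664. Book value $640,188.
Year 3: 1,841 × $24 = $44,184. Book value $596,004.
Year 4: 2,700 × $24 = $64,800. Book value $531,204.
Year 5: 4,043 × $24 = $97,032. Book value $434,172.
Year 6: 2,278 × $24 = $54,672. Book value $379,500.
Year 7: 4,867 × $24 = $116,808. Book value $262,692.
Year 8: 4,458 × $24 = $106,992. Book value $155,700.

$82,848; $107,664; $44,184; $64,800; $97,032; $54,672; $116,808; $106,992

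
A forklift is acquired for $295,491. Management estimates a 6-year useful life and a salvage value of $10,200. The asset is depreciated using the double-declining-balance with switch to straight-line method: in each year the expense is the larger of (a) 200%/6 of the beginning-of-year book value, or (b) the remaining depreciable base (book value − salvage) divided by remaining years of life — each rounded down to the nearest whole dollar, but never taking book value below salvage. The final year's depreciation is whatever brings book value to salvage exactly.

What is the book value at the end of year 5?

Depreciable base = $295,491 − $10,200 = $285,291.
Year 1: DB = ⌊$295,491 × 200%/6⌋ = $98,497; SL = ⌊$285,291/6⌋ = $47,548 → take DB $98,497. Book value $196,994.
Year 2: DB = ⌊$196,994 × 200%/6⌋ = $65,664; SL = ⌊$186,794/5⌋ = $37,358 → take DB $65,664. Book value $131,330.
Year 3: DB = ⌊$131,330 × 200%/6⌋ = $43,776; SL = ⌊$121,130/4⌋ = $30,282 → take DB $43,776. Book value $87,554.
Year 4: DB = ⌊$87,554 × 200%/6⌋ = $29,184; SL = ⌊$77,354/3⌋ = $25,784 → take DB $29,184. Book value $58,370.
Year 5: DB = ⌊$58,370 × 200%/6⌋ = $19,456; SL = ⌊$48,170/2⌋ = $24,085 → take SL $24,085. Book value $34,285.

$34,285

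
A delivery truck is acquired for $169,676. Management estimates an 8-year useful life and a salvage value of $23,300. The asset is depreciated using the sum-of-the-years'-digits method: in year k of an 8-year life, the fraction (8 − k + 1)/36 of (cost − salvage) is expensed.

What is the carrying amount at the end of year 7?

$27,366

Depreciable base = $169,676 − $23,300 = $146,376.
Sum of the years' digits = 8+7+6+5+4+3+2+1 = 36.
Year 1: $146,376 × 8/36 = $32,528. Book value $137,148.
Year 2: $146,376 × 7/36 = $28,462. Book value $108,686.
Year 3: $146,376 × 6/36 = $24,396. Book value $84,290.
Year 4: $146,376 × 5/36 = $20,330. Book value $63,960.
Year 5: $146,376 × 4/36 = $16,264. Book value $47,696.
Year 6: $146,376 × 3/36 = $12,198. Book value $35,498.
Year 7: $146,376 × 2/36 = $8,132. Book value $27,366.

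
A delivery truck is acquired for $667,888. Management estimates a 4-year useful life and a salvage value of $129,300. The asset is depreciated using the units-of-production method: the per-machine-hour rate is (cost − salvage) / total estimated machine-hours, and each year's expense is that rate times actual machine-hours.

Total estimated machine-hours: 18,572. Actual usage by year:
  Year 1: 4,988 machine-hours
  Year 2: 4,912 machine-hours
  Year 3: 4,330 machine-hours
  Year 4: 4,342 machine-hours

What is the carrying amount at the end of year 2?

$380,788

Depreciable base = $667,888 − $129,300 = $538,588.
Rate = $538,588 / 18,572 machine-hours = $29 per machine-hour.
Year 1: 4,988 × $29 = $144,652. Book value $523,236.
Year 2: 4,912 × $29 = $142,448. Book value $380,788.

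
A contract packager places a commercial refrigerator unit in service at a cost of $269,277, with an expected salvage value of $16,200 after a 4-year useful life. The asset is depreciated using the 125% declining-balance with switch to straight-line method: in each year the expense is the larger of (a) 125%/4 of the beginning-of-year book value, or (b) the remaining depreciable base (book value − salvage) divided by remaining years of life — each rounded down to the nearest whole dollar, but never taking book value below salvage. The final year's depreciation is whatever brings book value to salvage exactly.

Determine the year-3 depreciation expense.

Depreciable base = $269,277 − $16,200 = $253,077.
Year 1: DB = ⌊$269,277 × 125%/4⌋ = $84,149; SL = ⌊$253,077/4⌋ = $63,269 → take DB $84,149. Book value $185,128.
Year 2: DB = ⌊$185,128 × 125%/4⌋ = $57,852; SL = ⌊$168,928/3⌋ = $56,309 → take DB $57,852. Book value $127,276.
Year 3: DB = ⌊$127,276 × 125%/4⌋ = $39,773; SL = ⌊$111,076/2⌋ = $55,538 → take SL $55,538. Book value $71,738.

$55,538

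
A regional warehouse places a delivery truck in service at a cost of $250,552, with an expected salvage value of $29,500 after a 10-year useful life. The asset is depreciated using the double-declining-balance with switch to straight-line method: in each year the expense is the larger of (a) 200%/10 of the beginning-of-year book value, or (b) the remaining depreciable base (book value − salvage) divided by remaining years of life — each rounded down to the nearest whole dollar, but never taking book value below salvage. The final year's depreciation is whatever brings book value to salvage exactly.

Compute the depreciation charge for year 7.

$13,136

Depreciable base = $250,552 − $29,500 = $221,052.
Year 1: DB = ⌊$250,552 × 200%/10⌋ = $50,110; SL = ⌊$221,052/10⌋ = $22,105 → take DB $50,110. Book value $200,442.
Year 2: DB = ⌊$200,442 × 200%/10⌋ = $40,088; SL = ⌊$170,942/9⌋ = $18,993 → take DB $40,088. Book value $160,354.
Year 3: DB = ⌊$160,354 × 200%/10⌋ = $32,070; SL = ⌊$130,854/8⌋ = $16,356 → take DB $32,070. Book value $128,284.
Year 4: DB = ⌊$128,284 × 200%/10⌋ = $25,656; SL = ⌊$98,784/7⌋ = $14,112 → take DB $25,656. Book value $102,628.
Year 5: DB = ⌊$102,628 × 200%/10⌋ = $20,525; SL = ⌊$73,128/6⌋ = $12,188 → take DB $20,525. Book value $82,103.
Year 6: DB = ⌊$82,103 × 200%/10⌋ = $16,420; SL = ⌊$52,603/5⌋ = $10,520 → take DB $16,420. Book value $65,683.
Year 7: DB = ⌊$65,683 × 200%/10⌋ = $13,136; SL = ⌊$36,183/4⌋ = $9,045 → take DB $13,136. Book value $52,547.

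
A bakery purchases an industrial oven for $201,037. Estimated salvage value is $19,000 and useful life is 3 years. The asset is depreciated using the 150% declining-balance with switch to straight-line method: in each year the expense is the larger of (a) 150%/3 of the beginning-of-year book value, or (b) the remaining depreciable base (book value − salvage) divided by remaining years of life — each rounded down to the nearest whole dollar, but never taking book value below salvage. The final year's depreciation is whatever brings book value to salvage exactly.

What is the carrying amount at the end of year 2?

$50,260

Depreciable base = $201,037 − $19,000 = $182,037.
Year 1: DB = ⌊$201,037 × 150%/3⌋ = $100,518; SL = ⌊$182,037/3⌋ = $60,679 → take DB $100,518. Book value $100,519.
Year 2: DB = ⌊$100,519 × 150%/3⌋ = $50,259; SL = ⌊$81,519/2⌋ = $40,759 → take DB $50,259. Book value $50,260.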